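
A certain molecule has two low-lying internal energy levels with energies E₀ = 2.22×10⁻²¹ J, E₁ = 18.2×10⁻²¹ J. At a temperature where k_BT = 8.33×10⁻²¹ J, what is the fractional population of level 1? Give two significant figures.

0.13

Eᵢ/kT = 0.2665, 2.185.
Z = Σ e^(−Eᵢ/kT) = e^(−0.2665) + e^(−2.185) = 0.7661 + 0.1125 = 0.8786.
P₁ = e^(−E₁/kT) / Z = 0.1125/0.8786 = 0.13.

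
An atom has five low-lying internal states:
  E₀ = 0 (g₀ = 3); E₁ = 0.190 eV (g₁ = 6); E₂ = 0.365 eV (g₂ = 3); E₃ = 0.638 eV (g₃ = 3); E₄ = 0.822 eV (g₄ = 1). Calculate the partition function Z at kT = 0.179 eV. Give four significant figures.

Eᵢ/kT = 0, 1.06145, 2.03911, 3.56425, 4.59218.
Z = Σ gᵢe^(−Eᵢ/kT) = 3·e^(−0) + 6·e^(−1.06145) + 3·e^(−2.03911) + 3·e^(−3.56425) + 1·e^(−4.59218) = 3.00000 + 2.07572 + 0.390433 + 0.0849546 + 0.0101307 = 5.56124.

Z = 5.561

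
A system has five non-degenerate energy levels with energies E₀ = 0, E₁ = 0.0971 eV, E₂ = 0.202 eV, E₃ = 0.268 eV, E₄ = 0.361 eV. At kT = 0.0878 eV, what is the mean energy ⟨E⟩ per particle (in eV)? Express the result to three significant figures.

Eᵢ/kT = 0, 1.1059, 2.3007, 3.0524, 4.1116.
Z = Σ e^(−Eᵢ/kT) = e^(−0) + e^(−1.1059) + e^(−2.3007) + e^(−3.0524) + e^(−4.1116) = 1.0000 + 0.33091 + 0.10019 + 0.047245 + 0.016382 = 1.4947.
⟨E⟩ = Σ Eᵢ e^(−Eᵢ/kT) / Z = (0·1.0000 + 0.0971·0.33091 + 0.202·0.10019 + 0.268·0.047245 + 0.361·0.016382) / 1.4947 = 0.0475 eV.

0.0475 eV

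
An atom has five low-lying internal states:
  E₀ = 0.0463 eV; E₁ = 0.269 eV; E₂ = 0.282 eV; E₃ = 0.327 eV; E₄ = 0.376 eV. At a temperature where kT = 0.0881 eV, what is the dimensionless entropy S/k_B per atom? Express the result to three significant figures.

0.693

Eᵢ/kT = 0.52554, 3.0533, 3.2009, 3.7117, 4.2679.
Z = Σ e^(−Eᵢ/kT) = e^(−0.52554) + e^(−3.0533) + e^(−3.2009) + e^(−3.7117) + e^(−4.2679) = 0.59124 + 0.047203 + 0.040726 + 0.024436 + 0.014011 = 0.71762.
⟨E⟩ = Σ EᵢPᵢ = 0.090320 eV.
S/k_B = ln Z + ⟨E⟩/kT = ln(0.71762) + 0.090320/0.0881 = -0.33182 + 1.0252 = 0.693.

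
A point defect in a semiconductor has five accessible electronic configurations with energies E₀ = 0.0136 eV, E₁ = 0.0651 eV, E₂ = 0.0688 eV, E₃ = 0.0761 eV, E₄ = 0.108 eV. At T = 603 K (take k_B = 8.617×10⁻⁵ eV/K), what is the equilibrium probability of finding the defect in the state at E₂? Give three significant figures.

0.159

k_BT = 8.617×10⁻⁵ × 603 K = 0.051961 eV.
Eᵢ/kT = 0.26173, 1.2529, 1.3241, 1.4646, 2.0785.
Z = Σ e^(−Eᵢ/kT) = e^(−0.26173) + e^(−1.2529) + e^(−1.3241) + e^(−1.4646) + e^(−2.0785) = 0.76972 + 0.28568 + 0.26604 + 0.23117 + 0.12512 = 1.6777.
P₂ = e^(−E₂/kT) / Z = 0.26604/1.6777 = 0.159.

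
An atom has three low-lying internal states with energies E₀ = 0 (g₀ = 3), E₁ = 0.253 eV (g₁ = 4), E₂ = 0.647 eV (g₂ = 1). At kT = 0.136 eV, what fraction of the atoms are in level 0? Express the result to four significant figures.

Eᵢ/kT = 0, 1.86029, 4.75735.
Z = Σ gᵢe^(−Eᵢ/kT) = 3·e^(−0) + 4·e^(−1.86029) + 1·e^(−4.75735) = 3.00000 + 0.622510 + 0.00858834 = 3.63110.
P₀ = g₀ e^(−E₀/kT) / Z = 3.00000/3.63110 = 0.8262.

0.8262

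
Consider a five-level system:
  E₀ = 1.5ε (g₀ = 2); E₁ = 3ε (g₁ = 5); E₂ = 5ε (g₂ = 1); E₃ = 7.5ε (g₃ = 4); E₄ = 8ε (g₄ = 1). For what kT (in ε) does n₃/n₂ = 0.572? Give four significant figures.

n₃/n₂ = (g₃/g₂) exp[−(E₃−E₂)/kT] = 0.572.
⇒ (E₃−E₂)/kT = ln((4/1)/0.572) = ln(6.99301) = 1.94491.
kT = 2.5ε / 1.94491 = 1.285 ε.

1.285 ε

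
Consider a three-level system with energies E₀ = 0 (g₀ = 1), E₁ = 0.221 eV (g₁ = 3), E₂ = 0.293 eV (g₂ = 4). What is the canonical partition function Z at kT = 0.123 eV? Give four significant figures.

Eᵢ/kT = 0, 1.79675, 2.38211.
Z = Σ gᵢe^(−Eᵢ/kT) = 1·e^(−0) + 3·e^(−1.79675) + 4·e^(−2.38211) = 1.00000 + 0.497511 + 0.369422 = 1.86693.

Z = 1.867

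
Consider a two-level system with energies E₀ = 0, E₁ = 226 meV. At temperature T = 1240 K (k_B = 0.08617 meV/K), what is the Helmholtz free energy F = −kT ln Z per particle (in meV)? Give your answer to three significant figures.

k_BT = 0.08617 × 1240 K = 106.85 meV.
Eᵢ/kT = 0, 2.1151.
Z = Σ e^(−Eᵢ/kT) = e^(−0) + e^(−2.1151) = 1.0000 + 0.12062 = 1.1206.
F = −kT ln Z = −106.85 × ln(1.1206) = −106.85 × 0.11386 = -12.2 meV.

-12.2 meV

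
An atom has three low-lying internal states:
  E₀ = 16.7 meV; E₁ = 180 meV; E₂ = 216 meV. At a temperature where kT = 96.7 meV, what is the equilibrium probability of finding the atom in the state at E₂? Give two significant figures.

0.097

Eᵢ/kT = 0.1727, 1.861, 2.234.
Z = Σ e^(−Eᵢ/kT) = e^(−0.1727) + e^(−1.861) + e^(−2.234) = 0.8414 + 0.1555 + 0.1071 = 1.104.
P₂ = e^(−E₂/kT) / Z = 0.1071/1.104 = 0.097.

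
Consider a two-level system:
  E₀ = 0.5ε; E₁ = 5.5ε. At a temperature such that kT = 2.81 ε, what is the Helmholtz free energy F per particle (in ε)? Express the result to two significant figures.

0.062 ε

Eᵢ/kT = 0.1779, 1.957.
Z = Σ e^(−Eᵢ/kT) = e^(−0.1779) + e^(−1.957) = 0.8370 + 0.1413 = 0.9783.
F = −kT ln Z = −2.81 × ln(0.9783) = −2.81 × -0.02194 = 0.062 ε.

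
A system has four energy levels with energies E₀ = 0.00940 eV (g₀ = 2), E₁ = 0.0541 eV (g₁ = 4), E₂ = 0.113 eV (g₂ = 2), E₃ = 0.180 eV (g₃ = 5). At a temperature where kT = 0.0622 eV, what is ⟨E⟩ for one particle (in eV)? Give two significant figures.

Eᵢ/kT = 0.1511, 0.8698, 1.817, 2.894.
Z = Σ gᵢe^(−Eᵢ/kT) = 2·e^(−0.1511) + 4·e^(−0.8698) + 2·e^(−1.817) + 5·e^(−2.894) = 1.720 + 1.676 + 0.3250 + 0.2768 = 3.998.
⟨E⟩ = Σ Eᵢ gᵢe^(−Eᵢ/kT) / Z = (0.00940·1.720 + 0.0541·1.676 + 0.113·0.3250 + 0.180·0.2768) / 3.998 = 0.048 eV.

0.048 eV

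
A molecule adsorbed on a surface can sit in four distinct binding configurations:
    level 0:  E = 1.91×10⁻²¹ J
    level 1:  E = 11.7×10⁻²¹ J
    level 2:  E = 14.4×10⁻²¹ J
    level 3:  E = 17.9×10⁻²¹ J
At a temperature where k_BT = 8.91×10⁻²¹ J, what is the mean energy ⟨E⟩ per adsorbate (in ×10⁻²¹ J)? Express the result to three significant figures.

7.06 ×10⁻²¹ J

Eᵢ/kT = 0.21437, 1.3131, 1.6162, 2.0090.
Z = Σ e^(−Eᵢ/kT) = e^(−0.21437) + e^(−1.3131) + e^(−1.6162) + e^(−2.0090) = 0.80705 + 0.26898 + 0.19865 + 0.13412 = 1.4088.
⟨E⟩ = Σ Eᵢ e^(−Eᵢ/kT) / Z = (1.91·0.80705 + 11.7·0.26898 + 14.4·0.19865 + 17.9·0.13412) / 1.4088 = 7.06 ×10⁻²¹ J.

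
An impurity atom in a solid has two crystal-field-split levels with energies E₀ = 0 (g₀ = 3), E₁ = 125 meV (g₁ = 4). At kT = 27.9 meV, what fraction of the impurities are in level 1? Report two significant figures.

Eᵢ/kT = 0, 4.480.
Z = Σ gᵢe^(−Eᵢ/kT) = 3·e^(−0) + 4·e^(−4.480) = 3.000 + 0.04533 = 3.045.
P₁ = g₁ e^(−E₁/kT) / Z = 0.04533/3.045 = 0.015.

0.015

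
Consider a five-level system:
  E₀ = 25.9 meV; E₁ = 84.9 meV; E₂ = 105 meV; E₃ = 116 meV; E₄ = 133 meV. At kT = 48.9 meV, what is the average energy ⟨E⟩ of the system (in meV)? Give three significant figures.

59.6 meV

Eᵢ/kT = 0.52965, 1.7362, 2.1472, 2.3722, 2.7198.
Z = Σ e^(−Eᵢ/kT) = e^(−0.52965) + e^(−1.7362) + e^(−2.1472) + e^(−2.3722) + e^(−2.7198) = 0.58881 + 0.17619 + 0.11681 + 0.093275 + 0.065888 = 1.0410.
⟨E⟩ = Σ Eᵢ e^(−Eᵢ/kT) / Z = (25.9·0.58881 + 84.9·0.17619 + 105·0.11681 + 116·0.093275 + 133·0.065888) / 1.0410 = 59.6 meV.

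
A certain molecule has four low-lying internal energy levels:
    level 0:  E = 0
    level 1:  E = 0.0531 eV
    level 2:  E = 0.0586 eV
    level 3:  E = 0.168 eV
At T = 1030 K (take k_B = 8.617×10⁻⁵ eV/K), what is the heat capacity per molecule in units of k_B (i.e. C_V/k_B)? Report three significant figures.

k_BT = 8.617×10⁻⁵ × 1030 K = 0.088755 eV.
Eᵢ/kT = 0, 0.59828, 0.66024, 1.8929.
Z = Σ e^(−Eᵢ/kT) = e^(−0) + e^(−0.59828) + e^(−0.66024) + e^(−1.8929) = 1.0000 + 0.54976 + 0.51673 + 0.15063 = 2.2171.
⟨E⟩ = 0.038238 eV, ⟨E²⟩ = 0.0034170 eV².
C_V/k_B = (⟨E²⟩ − ⟨E⟩²)/(kT)² = (0.0034170 − 0.0014621)/0.0078775 = 0.248.

0.248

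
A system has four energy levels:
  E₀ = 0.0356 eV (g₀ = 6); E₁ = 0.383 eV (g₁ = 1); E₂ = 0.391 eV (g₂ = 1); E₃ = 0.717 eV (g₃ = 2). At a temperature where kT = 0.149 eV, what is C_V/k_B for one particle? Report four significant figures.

Eᵢ/kT = 0.238926, 2.57047, 2.62416, 4.81208.
Z = Σ gᵢe^(−Eᵢ/kT) = 6·e^(−0.238926) + 1·e^(−2.57047) + 1·e^(−2.62416) + 2·e^(−4.81208) = 4.72484 + 0.0764996 + 0.0725006 + 0.0162619 = 4.89010.
⟨E⟩ = 0.0485698 eV, ⟨E²⟩ = 0.00749550 eV².
C_V/k_B = (⟨E²⟩ − ⟨E⟩²)/(kT)² = (0.00749550 − 0.00235903)/0.0222010 = 0.2314.

0.2314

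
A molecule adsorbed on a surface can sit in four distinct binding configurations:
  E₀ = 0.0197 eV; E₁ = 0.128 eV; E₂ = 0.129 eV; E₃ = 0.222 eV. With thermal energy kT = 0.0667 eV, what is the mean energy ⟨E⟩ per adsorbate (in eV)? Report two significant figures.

Eᵢ/kT = 0.2954, 1.919, 1.934, 3.328.
Z = Σ e^(−Eᵢ/kT) = e^(−0.2954) + e^(−1.919) + e^(−1.934) + e^(−3.328) = 0.7442 + 0.1468 + 0.1446 + 0.03586 = 1.071.
⟨E⟩ = Σ Eᵢ e^(−Eᵢ/kT) / Z = (0.0197·0.7442 + 0.128·0.1468 + 0.129·0.1446 + 0.222·0.03586) / 1.071 = 0.056 eV.

0.056 eV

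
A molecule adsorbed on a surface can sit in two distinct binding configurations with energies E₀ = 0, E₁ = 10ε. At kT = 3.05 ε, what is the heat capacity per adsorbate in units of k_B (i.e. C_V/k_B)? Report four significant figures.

0.3761

Eᵢ/kT = 0, 3.27869.
Z = Σ e^(−Eᵢ/kT) = e^(−0) + e^(−3.27869) = 1.00000 + 0.0376776 = 1.03768.
⟨E⟩ = 0.363095 ε, ⟨E²⟩ = 3.63095 ε².
C_V/k_B = (⟨E²⟩ − ⟨E⟩²)/(kT)² = (3.63095 − 0.131838)/9.30250 = 0.3761.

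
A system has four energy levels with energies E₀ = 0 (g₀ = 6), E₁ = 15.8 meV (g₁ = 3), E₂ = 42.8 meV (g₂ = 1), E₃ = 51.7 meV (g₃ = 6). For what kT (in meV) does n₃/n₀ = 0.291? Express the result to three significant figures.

41.9 meV

n₃/n₀ = (g₃/g₀) exp[−(E₃−E₀)/kT] = 0.291.
⇒ (E₃−E₀)/kT = ln((6/6)/0.291) = ln(3.4364) = 1.2344.
kT = 51.7 meV / 1.2344 = 41.9 meV.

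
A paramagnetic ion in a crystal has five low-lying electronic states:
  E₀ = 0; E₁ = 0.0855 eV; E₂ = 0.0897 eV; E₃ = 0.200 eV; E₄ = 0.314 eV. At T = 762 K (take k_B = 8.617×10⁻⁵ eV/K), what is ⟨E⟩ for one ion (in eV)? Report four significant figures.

k_BT = 8.617×10⁻⁵ × 762 K = 0.0656615 eV.
Eᵢ/kT = 0, 1.30213, 1.36610, 3.04592, 4.78210.
Z = Σ e^(−Eᵢ/kT) = e^(−0) + e^(−1.30213) + e^(−1.36610) + e^(−3.04592) + e^(−4.78210) = 1.00000 + 0.271952 + 0.255100 + 0.0475525 + 0.00837839 = 1.58298.
⟨E⟩ = Σ Eᵢ e^(−Eᵢ/kT) / Z = (0·1.00000 + 0.0855·0.271952 + 0.0897·0.255100 + 0.200·0.0475525 + 0.314·0.00837839) / 1.58298 = 0.03681 eV.

0.03681 eV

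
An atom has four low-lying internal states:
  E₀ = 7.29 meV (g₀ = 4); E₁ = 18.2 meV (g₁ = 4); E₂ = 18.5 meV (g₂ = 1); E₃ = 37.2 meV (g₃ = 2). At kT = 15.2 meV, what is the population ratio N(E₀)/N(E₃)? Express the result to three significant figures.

14.3

n₀/n₃ = (g₀/g₃) exp[−(E₀−E₃)/kT] = (4/2) × exp(−(-29.91 meV)/(15.2 meV)) = (4/2) × exp(1.9678) = 14.3.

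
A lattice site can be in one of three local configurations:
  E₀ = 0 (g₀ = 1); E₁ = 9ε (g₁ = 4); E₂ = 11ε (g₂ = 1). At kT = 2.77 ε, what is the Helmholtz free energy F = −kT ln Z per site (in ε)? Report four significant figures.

-0.4446 ε

Eᵢ/kT = 0, 3.24910, 3.97112.
Z = Σ gᵢe^(−Eᵢ/kT) = 1·e^(−0) + 4·e^(−3.24910) + 1·e^(−3.97112) = 1.00000 + 0.155236 + 0.0188523 = 1.17409.
F = −kT ln Z = −2.77 × ln(1.17409) = −2.77 × 0.160493 = -0.4446 ε.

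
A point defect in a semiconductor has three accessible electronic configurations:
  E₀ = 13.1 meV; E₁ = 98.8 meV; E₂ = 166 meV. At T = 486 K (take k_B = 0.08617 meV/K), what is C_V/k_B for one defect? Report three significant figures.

k_BT = 0.08617 × 486 K = 41.879 meV.
Eᵢ/kT = 0.31281, 2.3592, 3.9638.
Z = Σ e^(−Eᵢ/kT) = e^(−0.31281) + e^(−2.3592) + e^(−3.9638) = 0.73139 + 0.094496 + 0.018991 = 0.84488.
⟨E⟩ = 26.122 meV, ⟨E²⟩ = 1859.7 meV².
C_V/k_B = (⟨E²⟩ − ⟨E⟩²)/(kT)² = (1859.7 − 682.36)/1753.9 = 0.671.

0.671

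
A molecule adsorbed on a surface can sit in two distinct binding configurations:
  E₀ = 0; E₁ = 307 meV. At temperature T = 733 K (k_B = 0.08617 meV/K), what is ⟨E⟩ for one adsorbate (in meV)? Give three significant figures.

k_BT = 0.08617 × 733 K = 63.163 meV.
Eᵢ/kT = 0, 4.8604.
Z = Σ e^(−Eᵢ/kT) = e^(−0) + e^(−4.8604) = 1.0000 + 0.0077474 = 1.0077.
⟨E⟩ = Σ Eᵢ e^(−Eᵢ/kT) / Z = (0·1.0000 + 307·0.0077474) / 1.0077 = 2.36 meV.

2.36 meV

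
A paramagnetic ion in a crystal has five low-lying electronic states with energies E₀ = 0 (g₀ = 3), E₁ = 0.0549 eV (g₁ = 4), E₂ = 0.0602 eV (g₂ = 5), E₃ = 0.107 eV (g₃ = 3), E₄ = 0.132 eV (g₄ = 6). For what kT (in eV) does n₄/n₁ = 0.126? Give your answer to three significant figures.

n₄/n₁ = (g₄/g₁) exp[−(E₄−E₁)/kT] = 0.126.
⇒ (E₄−E₁)/kT = ln((6/4)/0.126) = ln(11.905) = 2.4770.
kT = 0.0771 eV / 2.4770 = 0.0311 eV.

0.0311 eV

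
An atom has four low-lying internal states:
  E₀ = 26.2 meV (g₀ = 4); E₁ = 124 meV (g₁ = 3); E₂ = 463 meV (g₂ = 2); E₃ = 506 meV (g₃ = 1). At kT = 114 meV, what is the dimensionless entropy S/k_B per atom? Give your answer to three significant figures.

Eᵢ/kT = 0.22982, 1.0877, 4.0614, 4.4386.
Z = Σ gᵢe^(−Eᵢ/kT) = 4·e^(−0.22982) + 3·e^(−1.0877) + 2·e^(−4.0614) + 1·e^(−4.4386) = 3.1787 + 1.0110 + 0.034450 + 0.011812 = 4.2360.
⟨E⟩ = Σ EᵢPᵢ = 54.432 meV.
S/k_B = ln Z + ⟨E⟩/kT = ln(4.2360) + 54.432/114 = 1.4436 + 0.47747 = 1.92.

1.92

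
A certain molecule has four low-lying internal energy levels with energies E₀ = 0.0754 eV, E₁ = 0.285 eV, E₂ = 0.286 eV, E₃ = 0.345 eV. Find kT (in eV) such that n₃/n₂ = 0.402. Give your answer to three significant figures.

n₃/n₂ = exp[−(E₃−E₂)/kT] = 0.402.
⇒ (E₃−E₂)/kT = ln(1/0.402) = ln(2.4876) = 0.91132.
kT = 0.059 eV / 0.91132 = 0.0647 eV.

0.0647 eV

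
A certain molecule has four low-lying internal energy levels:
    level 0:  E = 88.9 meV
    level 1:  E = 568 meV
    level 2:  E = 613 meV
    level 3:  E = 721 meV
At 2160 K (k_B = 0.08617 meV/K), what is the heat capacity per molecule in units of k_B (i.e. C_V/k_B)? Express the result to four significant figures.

1.001

k_BT = 0.08617 × 2160 K = 186.127 meV.
Eᵢ/kT = 0.477631, 3.05168, 3.29345, 3.87370.
Z = Σ e^(−Eᵢ/kT) = e^(−0.477631) + e^(−3.05168) + e^(−3.29345) + e^(−3.87370) = 0.620251 + 0.0472794 + 0.0371255 + 0.0207813 = 0.725437.
⟨E⟩ = 165.054 meV, ⟨E²⟩ = 61906.2 meV².
C_V/k_B = (⟨E²⟩ − ⟨E⟩²)/(kT)² = (61906.2 − 27242.8)/34643.3 = 1.001.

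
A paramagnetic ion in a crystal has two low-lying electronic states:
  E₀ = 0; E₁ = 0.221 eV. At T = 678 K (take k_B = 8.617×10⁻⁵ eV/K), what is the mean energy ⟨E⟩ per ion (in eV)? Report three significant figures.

k_BT = 8.617×10⁻⁵ × 678 K = 0.058423 eV.
Eᵢ/kT = 0, 3.7828.
Z = Σ e^(−Eᵢ/kT) = e^(−0) + e^(−3.7828) = 1.0000 + 0.022759 = 1.0228.
⟨E⟩ = Σ Eᵢ e^(−Eᵢ/kT) / Z = (0·1.0000 + 0.221·0.022759) / 1.0228 = 0.00492 eV.

0.00492 eV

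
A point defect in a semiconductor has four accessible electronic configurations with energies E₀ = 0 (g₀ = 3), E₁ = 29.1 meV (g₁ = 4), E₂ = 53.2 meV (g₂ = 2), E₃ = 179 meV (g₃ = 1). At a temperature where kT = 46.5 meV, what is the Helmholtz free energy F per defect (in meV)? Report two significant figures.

-82 meV

Eᵢ/kT = 0, 0.6258, 1.144, 3.849.
Z = Σ gᵢe^(−Eᵢ/kT) = 3·e^(−0) + 4·e^(−0.6258) + 2·e^(−1.144) + 1·e^(−3.849) = 3.000 + 2.139 + 0.6371 + 0.02130 = 5.797.
F = −kT ln Z = −46.5 × ln(5.797) = −46.5 × 1.757 = -82 meV.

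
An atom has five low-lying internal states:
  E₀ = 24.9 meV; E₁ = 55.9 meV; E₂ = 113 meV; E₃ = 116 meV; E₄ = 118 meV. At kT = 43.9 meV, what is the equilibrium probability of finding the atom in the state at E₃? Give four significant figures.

0.06701

Eᵢ/kT = 0.567198, 1.27335, 2.57403, 2.64237, 2.68793.
Z = Σ e^(−Eᵢ/kT) = e^(−0.567198) + e^(−1.27335) + e^(−2.57403) + e^(−2.64237) + e^(−2.68793) = 0.567112 + 0.279892 + 0.0762277 + 0.0711923 + 0.0680216 = 1.06245.
P₃ = e^(−E₃/kT) / Z = 0.0711923/1.06245 = 0.06701.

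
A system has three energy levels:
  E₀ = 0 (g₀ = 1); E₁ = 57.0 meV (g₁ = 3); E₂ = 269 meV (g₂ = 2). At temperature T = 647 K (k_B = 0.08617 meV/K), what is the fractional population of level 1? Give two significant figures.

k_BT = 0.08617 × 647 K = 55.75 meV.
Eᵢ/kT = 0, 1.022, 4.825.
Z = Σ gᵢe^(−Eᵢ/kT) = 1·e^(−0) + 3·e^(−1.022) + 2·e^(−4.825) = 1.000 + 1.080 + 0.01605 = 2.096.
P₁ = g₁ e^(−E₁/kT) / Z = 1.080/2.096 = 0.52.

0.52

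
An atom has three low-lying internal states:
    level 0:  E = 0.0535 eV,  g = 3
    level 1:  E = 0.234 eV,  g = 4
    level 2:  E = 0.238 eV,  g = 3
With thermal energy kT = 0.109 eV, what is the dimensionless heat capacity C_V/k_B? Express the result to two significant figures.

0.59

Eᵢ/kT = 0.4908, 2.147, 2.183.
Z = Σ gᵢe^(−Eᵢ/kT) = 3·e^(−0.4908) + 4·e^(−2.147) + 3·e^(−2.183) = 1.836 + 0.4673 + 0.3381 = 2.641.
⟨E⟩ = 0.1091 eV, ⟨E²⟩ = 0.01893 eV².
C_V/k_B = (⟨E²⟩ − ⟨E⟩²)/(kT)² = (0.01893 − 0.01190)/0.01188 = 0.59.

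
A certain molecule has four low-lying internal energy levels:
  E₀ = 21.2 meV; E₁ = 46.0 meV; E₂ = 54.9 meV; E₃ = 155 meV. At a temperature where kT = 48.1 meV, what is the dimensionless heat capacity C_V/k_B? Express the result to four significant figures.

Eᵢ/kT = 0.440748, 0.956341, 1.14137, 3.22245.
Z = Σ e^(−Eᵢ/kT) = e^(−0.440748) + e^(−0.956341) + e^(−1.14137) + e^(−3.22245) = 0.643555 + 0.384296 + 0.319381 + 0.0398573 = 1.38709.
⟨E⟩ = 39.6751 meV, ⟨E²⟩ = 2179.09 meV².
C_V/k_B = (⟨E²⟩ − ⟨E⟩²)/(kT)² = (2179.09 − 1574.11)/2313.61 = 0.2615.

0.2615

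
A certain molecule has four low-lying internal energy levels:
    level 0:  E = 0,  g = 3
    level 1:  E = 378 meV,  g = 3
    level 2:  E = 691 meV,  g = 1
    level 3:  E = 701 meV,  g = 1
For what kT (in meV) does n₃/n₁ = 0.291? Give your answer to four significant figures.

n₃/n₁ = (g₃/g₁) exp[−(E₃−E₁)/kT] = 0.291.
⇒ (E₃−E₁)/kT = ln((1/3)/0.291) = ln(1.14548) = 0.135824.
kT = 323 meV / 0.135824 = 2378 meV.

2378 meV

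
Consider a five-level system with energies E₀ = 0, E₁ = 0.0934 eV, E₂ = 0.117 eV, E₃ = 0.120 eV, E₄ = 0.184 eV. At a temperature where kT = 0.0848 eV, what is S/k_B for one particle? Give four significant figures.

1.335

Eᵢ/kT = 0, 1.10142, 1.37972, 1.41509, 2.16981.
Z = Σ e^(−Eᵢ/kT) = e^(−0) + e^(−1.10142) + e^(−1.37972) + e^(−1.41509) + e^(−2.16981) = 1.00000 + 0.332399 + 0.251649 + 0.242904 + 0.114199 = 1.94115.
⟨E⟩ = Σ EᵢPᵢ = 0.0570023 eV.
S/k_B = ln Z + ⟨E⟩/kT = ln(1.94115) + 0.0570023/0.0848 = 0.663281 + 0.672197 = 1.335.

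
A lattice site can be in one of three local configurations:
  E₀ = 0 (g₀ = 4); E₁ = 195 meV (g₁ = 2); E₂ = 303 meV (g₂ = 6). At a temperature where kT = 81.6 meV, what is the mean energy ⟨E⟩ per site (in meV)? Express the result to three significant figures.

18.5 meV

Eᵢ/kT = 0, 2.3897, 3.7132.
Z = Σ gᵢe^(−Eᵢ/kT) = 4·e^(−0) + 2·e^(−2.3897) + 6·e^(−3.7132) = 4.0000 + 0.18331 + 0.14640 = 4.3297.
⟨E⟩ = Σ Eᵢ gᵢe^(−Eᵢ/kT) / Z = (0·4.0000 + 195·0.18331 + 303·0.14640) / 4.3297 = 18.5 meV.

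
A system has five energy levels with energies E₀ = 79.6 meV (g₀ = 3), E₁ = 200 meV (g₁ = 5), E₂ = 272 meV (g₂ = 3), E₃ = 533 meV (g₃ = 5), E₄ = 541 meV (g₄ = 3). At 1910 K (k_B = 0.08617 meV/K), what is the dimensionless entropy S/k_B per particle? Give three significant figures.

k_BT = 0.08617 × 1910 K = 164.58 meV.
Eᵢ/kT = 0.48366, 1.2152, 1.6527, 3.2385, 3.2872.
Z = Σ gᵢe^(−Eᵢ/kT) = 3·e^(−0.48366) + 5·e^(−1.2152) + 3·e^(−1.6527) + 5·e^(−3.2385) + 3·e^(−3.2872) = 1.8496 + 1.4833 + 0.57460 + 0.19611 + 0.11207 = 4.2157.
⟨E⟩ = Σ EᵢPᵢ = 181.54 meV.
S/k_B = ln Z + ⟨E⟩/kT = ln(4.2157) + 181.54/164.58 = 1.4388 + 1.1031 = 2.54.

2.54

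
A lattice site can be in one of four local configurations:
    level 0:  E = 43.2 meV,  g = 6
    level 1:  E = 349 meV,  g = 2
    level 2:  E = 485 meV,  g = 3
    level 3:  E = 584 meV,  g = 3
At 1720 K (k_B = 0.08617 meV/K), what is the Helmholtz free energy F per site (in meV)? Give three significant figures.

-234 meV

k_BT = 0.08617 × 1720 K = 148.21 meV.
Eᵢ/kT = 0.29148, 2.3548, 3.2724, 3.9404.
Z = Σ gᵢe^(−Eᵢ/kT) = 6·e^(−0.29148) + 2·e^(−2.3548) + 3·e^(−3.2724) + 3·e^(−3.9404) = 4.4829 + 0.18982 + 0.11375 + 0.058321 = 4.8448.
F = −kT ln Z = −148.21 × ln(4.8448) = −148.21 × 1.5779 = -234 meV.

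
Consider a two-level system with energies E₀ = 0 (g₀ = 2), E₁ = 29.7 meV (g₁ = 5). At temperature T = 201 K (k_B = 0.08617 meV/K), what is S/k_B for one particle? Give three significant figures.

1.60

k_BT = 0.08617 × 201 K = 17.320 meV.
Eᵢ/kT = 0, 1.7148.
Z = Σ gᵢe^(−Eᵢ/kT) = 2·e^(−0) + 5·e^(−1.7148) = 2.0000 + 0.90000 = 2.9000.
⟨E⟩ = Σ EᵢPᵢ = 9.2172 meV.
S/k_B = ln Z + ⟨E⟩/kT = ln(2.9000) + 9.2172/17.320 = 1.0647 + 0.53217 = 1.60.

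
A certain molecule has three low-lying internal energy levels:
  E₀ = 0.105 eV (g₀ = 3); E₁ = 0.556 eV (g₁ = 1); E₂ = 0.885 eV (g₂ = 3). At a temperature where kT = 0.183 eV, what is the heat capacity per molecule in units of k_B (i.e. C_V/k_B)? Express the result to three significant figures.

Eᵢ/kT = 0.57377, 3.0383, 4.8361.
Z = Σ gᵢe^(−Eᵢ/kT) = 3·e^(−0.57377) + 1·e^(−3.0383) + 3·e^(−4.8361) = 1.6902 + 0.047916 + 0.023814 = 1.7619.
⟨E⟩ = 0.12781 eV, ⟨E²⟩ = 0.029570 eV².
C_V/k_B = (⟨E²⟩ − ⟨E⟩²)/(kT)² = (0.029570 − 0.016335)/0.033489 = 0.395.

0.395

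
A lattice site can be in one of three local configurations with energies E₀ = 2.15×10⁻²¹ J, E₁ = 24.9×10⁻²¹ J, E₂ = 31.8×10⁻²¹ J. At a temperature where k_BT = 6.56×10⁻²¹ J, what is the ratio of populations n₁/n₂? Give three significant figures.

n₁/n₂ = exp[−(E₁−E₂)/kT] = exp(−(-6.9 ×10⁻²¹ J)/(6.56 ×10⁻²¹ J)) = exp(1.0518) = 2.86.

2.86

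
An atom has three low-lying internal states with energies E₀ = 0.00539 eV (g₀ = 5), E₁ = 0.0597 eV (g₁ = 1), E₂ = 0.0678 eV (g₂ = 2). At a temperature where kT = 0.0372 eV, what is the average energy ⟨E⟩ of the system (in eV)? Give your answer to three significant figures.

Eᵢ/kT = 0.14489, 1.6048, 1.8226.
Z = Σ gᵢe^(−Eᵢ/kT) = 5·e^(−0.14489) + 1·e^(−1.6048) + 2·e^(−1.8226) = 4.3256 + 0.20093 + 0.32321 = 4.8497.
⟨E⟩ = Σ Eᵢ gᵢe^(−Eᵢ/kT) / Z = (0.00539·4.3256 + 0.0597·0.20093 + 0.0678·0.32321) / 4.8497 = 0.0118 eV.

0.0118 eV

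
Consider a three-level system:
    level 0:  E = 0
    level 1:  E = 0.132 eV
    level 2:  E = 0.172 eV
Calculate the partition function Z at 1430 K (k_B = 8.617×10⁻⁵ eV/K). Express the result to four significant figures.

Z = 1.590

k_BT = 8.617×10⁻⁵ × 1430 K = 0.123223 eV.
Eᵢ/kT = 0, 1.07123, 1.39584.
Z = Σ e^(−Eᵢ/kT) = e^(−0) + e^(−1.07123) + e^(−1.39584) = 1.00000 + 0.342587 + 0.247625 = 1.59021.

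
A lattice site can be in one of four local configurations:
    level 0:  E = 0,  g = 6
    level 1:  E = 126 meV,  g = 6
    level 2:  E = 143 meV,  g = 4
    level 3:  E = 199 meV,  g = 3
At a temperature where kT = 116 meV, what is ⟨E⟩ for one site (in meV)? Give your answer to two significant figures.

Eᵢ/kT = 0, 1.086, 1.233, 1.716.
Z = Σ gᵢe^(−Eᵢ/kT) = 6·e^(−0) + 6·e^(−1.086) + 4·e^(−1.233) + 3·e^(−1.716) = 6.000 + 2.025 + 1.166 + 0.5394 = 9.730.
⟨E⟩ = Σ Eᵢ gᵢe^(−Eᵢ/kT) / Z = (0·6.000 + 126·2.025 + 143·1.166 + 199·0.5394) / 9.730 = 54 meV.

54 meV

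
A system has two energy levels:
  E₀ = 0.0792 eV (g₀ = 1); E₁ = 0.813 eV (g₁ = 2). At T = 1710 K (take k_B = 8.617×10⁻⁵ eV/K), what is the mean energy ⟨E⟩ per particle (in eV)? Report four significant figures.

0.08915 eV

k_BT = 8.617×10⁻⁵ × 1710 K = 0.147351 eV.
Eᵢ/kT = 0.537492, 5.51744.
Z = Σ gᵢe^(−Eᵢ/kT) = 1·e^(−0.537492) + 2·e^(−5.51744) = 0.584212 + 0.00803223 = 0.592244.
⟨E⟩ = Σ Eᵢ gᵢe^(−Eᵢ/kT) / Z = (0.0792·0.584212 + 0.813·0.00803223) / 0.592244 = 0.08915 eV.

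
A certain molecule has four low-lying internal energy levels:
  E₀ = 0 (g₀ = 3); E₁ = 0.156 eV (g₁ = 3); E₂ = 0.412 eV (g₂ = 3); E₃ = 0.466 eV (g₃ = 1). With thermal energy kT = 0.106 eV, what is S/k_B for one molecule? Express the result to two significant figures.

1.7

Eᵢ/kT = 0, 1.472, 3.887, 4.396.
Z = Σ gᵢe^(−Eᵢ/kT) = 3·e^(−0) + 3·e^(−1.472) + 3·e^(−3.887) + 1·e^(−4.396) = 3.000 + 0.6884 + 0.06152 + 0.01233 = 3.762.
⟨E⟩ = Σ EᵢPᵢ = 0.03681 eV.
S/k_B = ln Z + ⟨E⟩/kT = ln(3.762) + 0.03681/0.106 = 1.325 + 0.3473 = 1.7.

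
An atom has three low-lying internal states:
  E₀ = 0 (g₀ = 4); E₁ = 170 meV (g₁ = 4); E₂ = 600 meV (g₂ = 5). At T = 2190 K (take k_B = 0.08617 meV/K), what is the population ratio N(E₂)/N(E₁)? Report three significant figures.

k_BT = 0.08617 × 2190 K = 188.71 meV.
n₂/n₁ = (g₂/g₁) exp[−(E₂−E₁)/kT] = (5/4) × exp(−(430 meV)/(188.71 meV)) = (5/4) × exp(-2.2786) = 0.128.

0.128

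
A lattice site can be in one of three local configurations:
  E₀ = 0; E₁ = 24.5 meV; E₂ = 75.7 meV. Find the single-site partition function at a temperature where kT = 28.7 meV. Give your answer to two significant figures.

Z = 1.5

Eᵢ/kT = 0, 0.8537, 2.638.
Z = Σ e^(−Eᵢ/kT) = e^(−0) + e^(−0.8537) + e^(−2.638) = 1.000 + 0.4258 + 0.07150 = 1.497.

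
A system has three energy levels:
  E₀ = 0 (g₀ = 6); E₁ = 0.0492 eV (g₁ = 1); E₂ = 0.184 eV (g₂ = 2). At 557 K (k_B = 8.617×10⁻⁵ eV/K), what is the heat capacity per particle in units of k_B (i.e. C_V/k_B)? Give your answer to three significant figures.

0.151

k_BT = 8.617×10⁻⁵ × 557 K = 0.047997 eV.
Eᵢ/kT = 0, 1.0251, 3.8336.
Z = Σ gᵢe^(−Eᵢ/kT) = 6·e^(−0) + 1·e^(−1.0251) + 2·e^(−3.8336) = 6.0000 + 0.35876 + 0.043263 = 6.4020.
⟨E⟩ = 0.0040005 eV, ⟨E²⟩ = 0.00036444 eV².
C_V/k_B = (⟨E²⟩ − ⟨E⟩²)/(kT)² = (0.00036444 − 0.000016004)/0.0023037 = 0.151.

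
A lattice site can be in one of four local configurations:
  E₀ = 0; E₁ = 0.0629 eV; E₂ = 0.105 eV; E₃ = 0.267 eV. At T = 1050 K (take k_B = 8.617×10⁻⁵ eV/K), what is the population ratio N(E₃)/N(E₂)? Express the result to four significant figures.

k_BT = 8.617×10⁻⁵ × 1050 K = 0.0904785 eV.
n₃/n₂ = exp[−(E₃−E₂)/kT] = exp(−(0.162 eV)/(0.0904785 eV)) = exp(-1.79048) = 0.1669.

0.1669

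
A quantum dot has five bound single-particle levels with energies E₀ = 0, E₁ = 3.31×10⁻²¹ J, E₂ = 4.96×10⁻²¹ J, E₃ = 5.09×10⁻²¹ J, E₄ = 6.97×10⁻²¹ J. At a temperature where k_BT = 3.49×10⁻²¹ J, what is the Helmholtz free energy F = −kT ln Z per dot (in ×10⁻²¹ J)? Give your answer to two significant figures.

Eᵢ/kT = 0, 0.9484, 1.421, 1.458, 1.997.
Z = Σ e^(−Eᵢ/kT) = e^(−0) + e^(−0.9484) + e^(−1.421) + e^(−1.458) + e^(−1.997) = 1.000 + 0.3874 + 0.2415 + 0.2327 + 0.1357 = 1.997.
F = −kT ln Z = −3.49 × ln(1.997) = −3.49 × 0.6916 = -2.4 ×10⁻²¹ J.

-2.4 ×10⁻²¹ J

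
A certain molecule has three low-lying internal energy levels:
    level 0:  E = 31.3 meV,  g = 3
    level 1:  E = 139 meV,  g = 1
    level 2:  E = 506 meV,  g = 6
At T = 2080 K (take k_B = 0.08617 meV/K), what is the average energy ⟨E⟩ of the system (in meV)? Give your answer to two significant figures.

k_BT = 0.08617 × 2080 K = 179.2 meV.
Eᵢ/kT = 0.1747, 0.7757, 2.824.
Z = Σ gᵢe^(−Eᵢ/kT) = 3·e^(−0.1747) + 1·e^(−0.7757) + 6·e^(−2.824) = 2.519 + 0.4604 + 0.3562 = 3.336.
⟨E⟩ = Σ Eᵢ gᵢe^(−Eᵢ/kT) / Z = (31.3·2.519 + 139·0.4604 + 506·0.3562) / 3.336 = 97 meV.

97 meV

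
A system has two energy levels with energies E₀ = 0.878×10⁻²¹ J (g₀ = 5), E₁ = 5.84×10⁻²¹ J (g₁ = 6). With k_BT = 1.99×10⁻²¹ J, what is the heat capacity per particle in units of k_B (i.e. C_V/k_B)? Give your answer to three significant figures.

Eᵢ/kT = 0.44121, 2.9347.
Z = Σ gᵢe^(−Eᵢ/kT) = 5·e^(−0.44121) + 6·e^(−2.9347) = 3.2163 + 0.31888 = 3.5352.
⟨E⟩ = 1.3256, ⟨E²⟩ = 3.7777.
C_V/k_B = (⟨E²⟩ − ⟨E⟩²)/(kT)² = (3.7777 − 1.7572)/3.9601 = 0.510.

0.510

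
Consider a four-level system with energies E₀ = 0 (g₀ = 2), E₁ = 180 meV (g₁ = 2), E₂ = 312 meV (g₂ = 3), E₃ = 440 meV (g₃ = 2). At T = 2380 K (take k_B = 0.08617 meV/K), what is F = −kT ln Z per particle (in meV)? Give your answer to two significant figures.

-270 meV

k_BT = 0.08617 × 2380 K = 205.1 meV.
Eᵢ/kT = 0, 0.8776, 1.521, 2.145.
Z = Σ gᵢe^(−Eᵢ/kT) = 2·e^(−0) + 2·e^(−0.8776) + 3·e^(−1.521) + 2·e^(−2.145) = 2.000 + 0.8316 + 0.6555 + 0.2341 = 3.721.
F = −kT ln Z = −205.1 × ln(3.721) = −205.1 × 1.314 = -270 meV.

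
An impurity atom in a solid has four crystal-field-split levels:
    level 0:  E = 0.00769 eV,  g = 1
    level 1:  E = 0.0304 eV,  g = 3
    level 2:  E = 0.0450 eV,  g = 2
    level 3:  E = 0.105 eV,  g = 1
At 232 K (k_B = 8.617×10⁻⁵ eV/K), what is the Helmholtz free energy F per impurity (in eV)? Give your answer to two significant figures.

k_BT = 8.617×10⁻⁵ × 232 K = 0.01999 eV.
Eᵢ/kT = 0.3847, 1.521, 2.251, 5.253.
Z = Σ gᵢe^(−Eᵢ/kT) = 1·e^(−0.3847) + 3·e^(−1.521) + 2·e^(−2.251) + 1·e^(−5.253) = 0.6807 + 0.6555 + 0.2106 + 0.005232 = 1.552.
F = −kT ln Z = −0.01999 × ln(1.552) = −0.01999 × 0.4395 = -0.0088 eV.

-0.0088 eV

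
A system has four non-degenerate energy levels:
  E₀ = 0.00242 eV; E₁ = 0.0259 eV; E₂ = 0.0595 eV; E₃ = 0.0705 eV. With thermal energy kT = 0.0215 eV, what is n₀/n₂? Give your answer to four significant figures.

n₀/n₂ = exp[−(E₀−E₂)/kT] = exp(−(-0.05708 eV)/(0.0215 eV)) = exp(2.65488) = 14.22.

14.22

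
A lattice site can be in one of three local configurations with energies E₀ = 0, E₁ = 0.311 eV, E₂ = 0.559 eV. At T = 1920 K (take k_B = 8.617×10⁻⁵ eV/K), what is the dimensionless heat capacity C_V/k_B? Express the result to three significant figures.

k_BT = 8.617×10⁻⁵ × 1920 K = 0.16545 eV.
Eᵢ/kT = 0, 1.8797, 3.3787.
Z = Σ e^(−Eᵢ/kT) = e^(−0) + e^(−1.8797) + e^(−3.3787) = 1.0000 + 0.15264 + 0.034092 = 1.1867.
⟨E⟩ = 0.056062 eV, ⟨E²⟩ = 0.021418 eV².
C_V/k_B = (⟨E²⟩ − ⟨E⟩²)/(kT)² = (0.021418 − 0.0031429)/0.027374 = 0.668.

0.668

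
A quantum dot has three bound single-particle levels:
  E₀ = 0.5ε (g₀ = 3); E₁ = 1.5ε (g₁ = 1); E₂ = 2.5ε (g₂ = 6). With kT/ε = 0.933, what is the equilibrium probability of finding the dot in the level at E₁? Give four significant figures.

0.08463

Eᵢ/kT = 0.535906, 1.60772, 2.67953.
Z = Σ gᵢe^(−Eᵢ/kT) = 3·e^(−0.535906) + 1·e^(−1.60772) + 6·e^(−2.67953) = 1.75542 + 0.200344 + 0.411572 = 2.36734.
P₁ = g₁ e^(−E₁/kT) / Z = 0.200344/2.36734 = 0.08463.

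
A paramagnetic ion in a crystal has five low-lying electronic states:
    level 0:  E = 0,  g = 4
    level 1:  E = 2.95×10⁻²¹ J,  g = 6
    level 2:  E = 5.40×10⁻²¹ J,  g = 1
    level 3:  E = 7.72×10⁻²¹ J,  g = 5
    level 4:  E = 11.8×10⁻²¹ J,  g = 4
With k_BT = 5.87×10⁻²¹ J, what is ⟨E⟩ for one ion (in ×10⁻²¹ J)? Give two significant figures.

Eᵢ/kT = 0, 0.5026, 0.9199, 1.315, 2.010.
Z = Σ gᵢe^(−Eᵢ/kT) = 4·e^(−0) + 6·e^(−0.5026) + 1·e^(−0.9199) + 5·e^(−1.315) + 4·e^(−2.010) = 4.000 + 3.630 + 0.3986 + 1.342 + 0.5360 = 9.907.
⟨E⟩ = Σ Eᵢ gᵢe^(−Eᵢ/kT) / Z = (0·4.000 + 2.95·3.630 + 5.40·0.3986 + 7.72·1.342 + 11.8·0.5360) / 9.907 = 3.0 ×10⁻²¹ J.

3.0 ×10⁻²¹ J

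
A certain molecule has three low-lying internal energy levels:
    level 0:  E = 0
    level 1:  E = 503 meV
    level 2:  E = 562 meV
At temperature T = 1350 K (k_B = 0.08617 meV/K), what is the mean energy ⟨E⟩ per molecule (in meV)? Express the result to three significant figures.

k_BT = 0.08617 × 1350 K = 116.33 meV.
Eᵢ/kT = 0, 4.3239, 4.8311.
Z = Σ e^(−Eᵢ/kT) = e^(−0) + e^(−4.3239) + e^(−4.8311) = 1.0000 + 0.013248 + 0.0079777 = 1.0212.
⟨E⟩ = Σ Eᵢ e^(−Eᵢ/kT) / Z = (0·1.0000 + 503·0.013248 + 562·0.0079777) / 1.0212 = 10.9 meV.

10.9 meV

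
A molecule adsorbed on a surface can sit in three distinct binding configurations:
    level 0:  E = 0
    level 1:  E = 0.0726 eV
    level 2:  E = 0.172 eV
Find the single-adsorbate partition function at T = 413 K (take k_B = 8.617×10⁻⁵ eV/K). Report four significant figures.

Z = 1.138

k_BT = 8.617×10⁻⁵ × 413 K = 0.0355882 eV.
Eᵢ/kT = 0, 2.04000, 4.83306.
Z = Σ e^(−Eᵢ/kT) = e^(−0) + e^(−2.04000) + e^(−4.83306) = 1.00000 + 0.130029 + 0.00796212 = 1.13799.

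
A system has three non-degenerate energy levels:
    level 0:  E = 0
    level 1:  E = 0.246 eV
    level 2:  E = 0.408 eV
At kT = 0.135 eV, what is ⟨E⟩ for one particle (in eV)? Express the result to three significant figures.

0.0493 eV

Eᵢ/kT = 0, 1.8222, 3.0222.
Z = Σ e^(−Eᵢ/kT) = e^(−0) + e^(−1.8222) + e^(−3.0222) = 1.0000 + 0.16167 + 0.048694 = 1.2104.
⟨E⟩ = Σ Eᵢ e^(−Eᵢ/kT) / Z = (0·1.0000 + 0.246·0.16167 + 0.408·0.048694) / 1.2104 = 0.0493 eV.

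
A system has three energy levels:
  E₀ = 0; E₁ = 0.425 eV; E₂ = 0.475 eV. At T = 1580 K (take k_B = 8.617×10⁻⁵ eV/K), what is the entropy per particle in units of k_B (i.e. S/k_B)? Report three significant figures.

k_BT = 8.617×10⁻⁵ × 1580 K = 0.13615 eV.
Eᵢ/kT = 0, 3.1216, 3.4888.
Z = Σ e^(−Eᵢ/kT) = e^(−0) + e^(−3.1216) + e^(−3.4888) = 1.0000 + 0.044087 + 0.030537 = 1.0746.
⟨E⟩ = Σ EᵢPᵢ = 0.030934 eV.
S/k_B = ln Z + ⟨E⟩/kT = ln(1.0746) + 0.030934/0.13615 = 0.071948 + 0.22721 = 0.299.

0.299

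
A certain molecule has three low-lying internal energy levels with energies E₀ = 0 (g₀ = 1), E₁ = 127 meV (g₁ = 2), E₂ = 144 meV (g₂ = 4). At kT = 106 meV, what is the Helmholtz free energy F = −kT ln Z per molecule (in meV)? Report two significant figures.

Eᵢ/kT = 0, 1.198, 1.358.
Z = Σ gᵢe^(−Eᵢ/kT) = 1·e^(−0) + 2·e^(−1.198) + 4·e^(−1.358) = 1.000 + 0.6036 + 1.029 = 2.633.
F = −kT ln Z = −106 × ln(2.633) = −106 × 0.9681 = -100 meV.

-100 meV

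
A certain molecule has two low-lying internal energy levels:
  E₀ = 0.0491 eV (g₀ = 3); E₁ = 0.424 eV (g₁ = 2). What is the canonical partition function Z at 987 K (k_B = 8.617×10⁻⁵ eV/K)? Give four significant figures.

Z = 1.698

k_BT = 8.617×10⁻⁵ × 987 K = 0.0850498 eV.
Eᵢ/kT = 0.577309, 4.98531.
Z = Σ gᵢe^(−Eᵢ/kT) = 3·e^(−0.577309) + 2·e^(−4.98531) = 1.68422 + 0.0136753 = 1.69790.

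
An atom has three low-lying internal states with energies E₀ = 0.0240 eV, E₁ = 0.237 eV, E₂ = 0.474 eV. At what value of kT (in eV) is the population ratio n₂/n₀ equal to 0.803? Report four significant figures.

2.051 eV

n₂/n₀ = exp[−(E₂−E₀)/kT] = 0.803.
⇒ (E₂−E₀)/kT = ln(1/0.803) = ln(1.24533) = 0.219401.
kT = 0.4500 eV / 0.219401 = 2.051 eV.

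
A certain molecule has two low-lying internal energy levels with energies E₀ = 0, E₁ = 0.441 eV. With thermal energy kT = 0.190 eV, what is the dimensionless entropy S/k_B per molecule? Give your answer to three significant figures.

Eᵢ/kT = 0, 2.3211.
Z = Σ e^(−Eᵢ/kT) = e^(−0) + e^(−2.3211) = 1.0000 + 0.098166 = 1.0982.
⟨E⟩ = Σ EᵢPᵢ = 0.039420 eV.
S/k_B = ln Z + ⟨E⟩/kT = ln(1.0982) + 0.039420/0.190 = 0.093672 + 0.20747 = 0.301.

0.301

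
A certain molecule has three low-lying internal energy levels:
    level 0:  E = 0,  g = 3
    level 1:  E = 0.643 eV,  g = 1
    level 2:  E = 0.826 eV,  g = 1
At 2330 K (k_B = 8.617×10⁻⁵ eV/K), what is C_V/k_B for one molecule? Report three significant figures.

0.223

k_BT = 8.617×10⁻⁵ × 2330 K = 0.20078 eV.
Eᵢ/kT = 0, 3.2025, 4.1140.
Z = Σ gᵢe^(−Eᵢ/kT) = 3·e^(−0) + 1·e^(−3.2025) + 1·e^(−4.1140) = 3.0000 + 0.040660 + 0.016342 = 3.0570.
⟨E⟩ = 0.012968 eV, ⟨E²⟩ = 0.0091464 eV².
C_V/k_B = (⟨E²⟩ − ⟨E⟩²)/(kT)² = (0.0091464 − 0.00016817)/0.040313 = 0.223.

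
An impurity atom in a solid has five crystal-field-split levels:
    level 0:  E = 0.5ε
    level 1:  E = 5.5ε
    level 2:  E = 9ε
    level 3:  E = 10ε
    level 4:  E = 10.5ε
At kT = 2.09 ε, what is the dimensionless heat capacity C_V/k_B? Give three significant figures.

Eᵢ/kT = 0.23923, 2.6316, 4.3062, 4.7847, 5.0239.
Z = Σ e^(−Eᵢ/kT) = e^(−0.23923) + e^(−2.6316) + e^(−4.3062) + e^(−4.7847) + e^(−5.0239) = 0.78723 + 0.071963 + 0.013485 + 0.0083566 + 0.0065788 = 0.88761.
⟨E⟩ = 1.1981 ε, ⟨E²⟩ = 5.6635 ε².
C_V/k_B = (⟨E²⟩ − ⟨E⟩²)/(kT)² = (5.6635 − 1.4354)/4.3681 = 0.968.

0.968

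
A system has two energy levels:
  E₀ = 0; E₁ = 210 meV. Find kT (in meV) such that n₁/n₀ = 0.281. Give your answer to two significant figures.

n₁/n₀ = exp[−(E₁−E₀)/kT] = 0.281.
⇒ (E₁−E₀)/kT = ln(1/0.281) = ln(3.559) = 1.269.
kT = 210 meV / 1.269 = 170 meV.

170 meV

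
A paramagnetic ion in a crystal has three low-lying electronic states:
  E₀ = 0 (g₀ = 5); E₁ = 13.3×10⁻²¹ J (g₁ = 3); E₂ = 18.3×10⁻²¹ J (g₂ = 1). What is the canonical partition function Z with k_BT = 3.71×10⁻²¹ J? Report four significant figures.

Z = 5.090

Eᵢ/kT = 0, 3.58491, 4.93261.
Z = Σ gᵢe^(−Eᵢ/kT) = 5·e^(−0) + 3·e^(−3.58491) + 1·e^(−4.93261) = 5.00000 + 0.0832175 + 0.00720767 = 5.09043.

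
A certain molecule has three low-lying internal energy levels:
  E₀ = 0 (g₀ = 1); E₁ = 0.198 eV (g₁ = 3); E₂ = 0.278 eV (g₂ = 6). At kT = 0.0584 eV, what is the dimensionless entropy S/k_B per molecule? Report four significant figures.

0.6515

Eᵢ/kT = 0, 3.39041, 4.76027.
Z = Σ gᵢe^(−Eᵢ/kT) = 1·e^(−0) + 3·e^(−3.39041) + 6·e^(−4.76027) = 1.00000 + 0.101085 + 0.0513798 = 1.15246.
⟨E⟩ = Σ EᵢPᵢ = 0.0297610 eV.
S/k_B = ln Z + ⟨E⟩/kT = ln(1.15246) + 0.0297610/0.0584 = 0.141899 + 0.509606 = 0.6515.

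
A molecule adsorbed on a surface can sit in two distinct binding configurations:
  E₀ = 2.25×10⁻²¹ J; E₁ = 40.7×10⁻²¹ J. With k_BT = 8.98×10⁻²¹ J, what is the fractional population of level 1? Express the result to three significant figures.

Eᵢ/kT = 0.25056, 4.5323.
Z = Σ e^(−Eᵢ/kT) = e^(−0.25056) + e^(−4.5323) = 0.77836 + 0.010756 = 0.78912.
P₁ = e^(−E₁/kT) / Z = 0.010756/0.78912 = 0.0136.

0.0136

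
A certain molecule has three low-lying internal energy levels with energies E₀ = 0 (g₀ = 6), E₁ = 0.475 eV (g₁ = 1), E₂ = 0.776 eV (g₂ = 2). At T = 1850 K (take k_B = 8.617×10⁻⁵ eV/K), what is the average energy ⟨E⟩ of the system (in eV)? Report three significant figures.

0.00595 eV

k_BT = 8.617×10⁻⁵ × 1850 K = 0.15941 eV.
Eᵢ/kT = 0, 2.9797, 4.8680.
Z = Σ gᵢe^(−Eᵢ/kT) = 6·e^(−0) + 1·e^(−2.9797) + 2·e^(−4.8680) = 6.0000 + 0.050808 + 0.015377 = 6.0662.
⟨E⟩ = Σ Eᵢ gᵢe^(−Eᵢ/kT) / Z = (0·6.0000 + 0.475·0.050808 + 0.776·0.015377) / 6.0662 = 0.00595 eV.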